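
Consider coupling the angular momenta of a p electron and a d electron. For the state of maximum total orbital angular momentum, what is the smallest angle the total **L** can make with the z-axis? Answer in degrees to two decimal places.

θ_min ≈ 30.00°

L runs from |1 − 2| = 1 to 1 + 2 = 3.
L ∈ {1, 2, 3}.
The maximum is L = 3, with |L_tot| = ℏ√(3·4) = 2√3 ℏ.
The minimum angle with z is arccos(3/√12) ≈ 30.00°.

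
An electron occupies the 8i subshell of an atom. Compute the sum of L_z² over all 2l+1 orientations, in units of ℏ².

8i means n = 8, l = 6.
The allowed m_l values are -6, -5, -4, -3, -2, -1, 0, 1, 2, 3, 4, 5, 6.
Summing m² from −6 to 6: Σ m_l² = 182.

Σ(L_z)² = 182 ℏ²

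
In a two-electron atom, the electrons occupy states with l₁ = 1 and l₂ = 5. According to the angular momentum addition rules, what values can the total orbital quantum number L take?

L = 4, 5, 6

The total orbital quantum number L ranges from |l₁ − l₂| to l₁ + l₂ in integer steps.
So L can be 4, 5, 6.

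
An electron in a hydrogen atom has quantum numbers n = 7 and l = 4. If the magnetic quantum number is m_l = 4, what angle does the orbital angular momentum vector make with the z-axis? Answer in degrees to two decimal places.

|L| = ℏ√(l(l+1)) = 2√5 ℏ.
L_z = m_l ℏ = 4ℏ.
cos θ = L_z/|L| = 4/√20, so θ ≈ 26.57°.

θ ≈ 26.57°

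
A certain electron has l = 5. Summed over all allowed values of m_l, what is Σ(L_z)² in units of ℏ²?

Σ(L_z)² = 110 ℏ²

The allowed m_l values are -5, -4, -3, -2, -1, 0, 1, 2, 3, 4, 5.
Summing m² from −5 to 5: Σ m_l² = 110.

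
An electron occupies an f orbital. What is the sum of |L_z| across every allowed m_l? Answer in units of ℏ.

Σ|L_z| = 12 ℏ

An f state has l = 3.
m_l ∈ {-3, -2, -1, 0, 1, 2, 3}.
Σ|m_l| = l(l+1) = 12.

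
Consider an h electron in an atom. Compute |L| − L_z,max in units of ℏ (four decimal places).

For an h orbital, l = 5.
|L| = √30 ℏ ≈ 5.4772ℏ, while L_z,max = lℏ = 5ℏ.
The difference is (√30 − 5)ℏ ≈ 0.4772ℏ.

|L| − L_z,max ≈ 0.4772ℏ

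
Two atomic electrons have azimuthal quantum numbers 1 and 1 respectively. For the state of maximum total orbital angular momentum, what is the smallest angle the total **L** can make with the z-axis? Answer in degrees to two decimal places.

θ_min ≈ 35.26°

The total orbital quantum number L ranges from |l₁ − l₂| to l₁ + l₂ in integer steps.
So L can be 0, 1, 2.
The maximum is L = 2, with |L_tot| = ℏ√(2·3) = √6 ℏ.
The minimum angle with z is arccos(2/√6) ≈ 35.26°.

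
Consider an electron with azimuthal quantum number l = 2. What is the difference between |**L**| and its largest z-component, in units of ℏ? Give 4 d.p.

|L| = √6 ℏ ≈ 2.4495ℏ, while L_z,max = lℏ = 2ℏ.
The difference is (√6 − 2)ℏ ≈ 0.4495ℏ.

|L| − L_z,max ≈ 0.4495ℏ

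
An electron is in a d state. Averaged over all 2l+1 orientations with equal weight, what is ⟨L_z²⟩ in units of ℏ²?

⟨L_z²⟩ = 2 ℏ²

For a d orbital, l = 2.
The allowed m_l values are -2, -1, 0, 1, 2.
⟨L_z²⟩ = ℏ²·l(l+1)/3 = 2ℏ².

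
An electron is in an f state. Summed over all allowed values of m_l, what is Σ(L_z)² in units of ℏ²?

An f state has l = 3.
m_l runs from −3 to 3, i.e. {-3, -2, -1, 0, 1, 2, 3}.
Σ m_l² = l(l+1)(2l+1)/3 = 3·4·7/3 = 28.

Σ(L_z)² = 28 ℏ²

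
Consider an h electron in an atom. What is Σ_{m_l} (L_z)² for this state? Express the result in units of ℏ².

Σ(L_z)² = 110 ℏ²

For an h orbital, l = 5.
m_l ∈ {-5, -4, -3, -2, -1, 0, 1, 2, 3, 4, 5}.
Σ m_l² = l(l+1)(2l+1)/3 = 5·6·11/3 = 110.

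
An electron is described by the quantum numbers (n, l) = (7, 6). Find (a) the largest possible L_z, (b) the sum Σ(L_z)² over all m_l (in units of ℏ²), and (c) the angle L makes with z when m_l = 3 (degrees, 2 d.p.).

L_z,max = 6ℏ; Σ(L_z)² = 182 ℏ²; θ(m_l=3) ≈ 62.42°

L_z,max = lℏ = 6ℏ.
Σ m_l² = 182, so Σ(L_z)² = 182 ℏ².
For m_l = 3: cos θ = 3/√42, θ ≈ 62.42°.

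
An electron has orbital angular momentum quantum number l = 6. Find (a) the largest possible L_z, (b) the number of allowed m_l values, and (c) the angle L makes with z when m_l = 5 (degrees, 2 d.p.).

L_z,max = lℏ = 6ℏ.
There are 2l+1 = 13 values of m_l.
For m_l = 5: cos θ = 5/√42, θ ≈ 39.51°.

L_z,max = 6ℏ; 13 values; θ(m_l=5) ≈ 39.51°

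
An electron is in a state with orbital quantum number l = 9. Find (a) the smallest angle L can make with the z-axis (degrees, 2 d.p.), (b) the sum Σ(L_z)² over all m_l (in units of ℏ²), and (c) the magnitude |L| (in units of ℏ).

cos θ_min = 9/√90, so θ_min ≈ 18.43°.
Σ m_l² = 570, so Σ(L_z)² = 570 ℏ².
|L| = ℏ√(9·10) = 3√10 ℏ ≈ 9.487ℏ.

θ_min ≈ 18.43°; Σ(L_z)² = 570 ℏ²; |L| = 3√10 ℏ ≈ 9.487ℏ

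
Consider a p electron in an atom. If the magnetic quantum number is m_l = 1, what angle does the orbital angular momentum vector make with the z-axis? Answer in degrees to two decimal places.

θ ≈ 45.00°

P corresponds to l = 1.
|L| = ℏ√(l(l+1)) = √2 ℏ.
L_z = m_l ℏ = 1ℏ.
cos θ = L_z/|L| = 1/√2, so θ ≈ 45.00°.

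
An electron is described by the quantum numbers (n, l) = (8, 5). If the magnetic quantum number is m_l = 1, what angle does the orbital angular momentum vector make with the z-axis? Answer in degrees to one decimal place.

θ ≈ 79.5°

|L| = √(l(l+1)) ℏ = √30 ℏ.
L_z = m_l ℏ = 1ℏ.
cos θ = L_z/|L| = 1/√30, so θ ≈ 79.5°.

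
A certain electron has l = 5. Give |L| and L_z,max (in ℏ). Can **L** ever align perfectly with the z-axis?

|L| = √30 ℏ ≈ 5.4772ℏ, while L_z,max = lℏ = 5ℏ.
Since |L| > L_z,max, the vector can never point exactly along z; the closest it comes is θ_min = arccos(5/√30) ≈ 24.1°.

No: L_z,max = 5ℏ < |L| = √30 ℏ ≈ 5.477ℏ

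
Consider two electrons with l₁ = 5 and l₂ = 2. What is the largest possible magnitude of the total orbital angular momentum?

L runs from |5 − 2| = 3 to 5 + 2 = 7.
Allowed values: L = 3, 4, 5, 6, 7.
The largest magnitude corresponds to L = 7: |L_tot| = ℏ√(7·8) = 2√14 ℏ.

|L_tot|_max = 2√14 ℏ ≈ 7.483ℏ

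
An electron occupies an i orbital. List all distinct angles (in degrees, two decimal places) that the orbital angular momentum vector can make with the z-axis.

θ ∈ {22.21°, 39.51°, 51.89°, 62.42°, 72.02°, 81.12°, 90.00°, 98.88°, 107.98°, 117.58°, 128.11°, 140.49°, 157.79°}

An i state has l = 6.
|L|² = l(l+1)ℏ² = 42ℏ², so |L| = √42 ℏ.
cos θ = m_l/√42 for each m_l ∈ {-6, -5, -4, -3, -2, -1, 0, 1, 2, 3, 4, 5, 6}.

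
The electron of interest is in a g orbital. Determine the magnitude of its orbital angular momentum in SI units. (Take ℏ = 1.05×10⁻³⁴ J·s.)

A g state has l = 4.
|L| = ℏ√(l(l+1)) = ℏ√(4·5) = 2√5 ℏ
Numerically, |L| = 4.472 × (1.05×10⁻³⁴ J·s) = 4.70×10⁻³⁴ J·s.

|L| = 4.70×10⁻³⁴ J·s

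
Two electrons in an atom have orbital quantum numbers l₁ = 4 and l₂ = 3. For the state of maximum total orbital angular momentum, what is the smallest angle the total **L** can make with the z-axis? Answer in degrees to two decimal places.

θ_min ≈ 20.70°

By the triangle rule, |l₁ − l₂| ≤ L ≤ l₁ + l₂.
So L can be 1, 2, 3, 4, 5, 6, 7.
The maximum is L = 7, with |L_tot| = ℏ√(7·8) = 2√14 ℏ.
The minimum angle with z is arccos(7/√56) ≈ 20.70°.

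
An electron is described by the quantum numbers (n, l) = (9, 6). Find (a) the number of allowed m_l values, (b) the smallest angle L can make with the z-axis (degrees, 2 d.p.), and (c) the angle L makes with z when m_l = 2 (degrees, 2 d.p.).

There are 2l+1 = 13 values of m_l.
cos θ_min = 6/√42, so θ_min ≈ 22.21°.
For m_l = 2: cos θ = 2/√42, θ ≈ 72.02°.

13 values; θ_min ≈ 22.21°; θ(m_l=2) ≈ 72.02°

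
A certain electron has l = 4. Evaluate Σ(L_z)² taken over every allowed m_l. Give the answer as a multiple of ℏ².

Σ(L_z)² = 60 ℏ²

m_l runs from −4 to 4, i.e. {-4, -3, -2, -1, 0, 1, 2, 3, 4}.
Σ m_l² = 2·(1 + 4 + 9 + 16) = 60.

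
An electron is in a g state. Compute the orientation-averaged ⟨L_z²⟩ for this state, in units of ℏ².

⟨L_z²⟩ = 6.667 ℏ²

The letter g corresponds to l = 4.
m_l ∈ {-4, -3, -2, -1, 0, 1, 2, 3, 4}.
⟨L_z²⟩ = ℏ²·l(l+1)/3 = 6.667ℏ².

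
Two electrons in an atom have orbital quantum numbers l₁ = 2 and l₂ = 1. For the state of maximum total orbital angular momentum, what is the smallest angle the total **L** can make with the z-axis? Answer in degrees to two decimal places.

The total orbital quantum number L ranges from |l₁ − l₂| to l₁ + l₂ in integer steps.
L ∈ {1, 2, 3}.
The maximum is L = 3, with |L_tot| = ℏ√(3·4) = 2√3 ℏ.
The minimum angle with z is arccos(3/√12) ≈ 30.00°.

θ_min ≈ 30.00°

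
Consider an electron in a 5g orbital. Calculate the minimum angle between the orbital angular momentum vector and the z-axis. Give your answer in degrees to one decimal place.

For 5g, l = 4.
|L|² = l(l+1)ℏ² = 20ℏ², so |L| = 2√5 ℏ.
The smallest angle corresponds to the largest L_z, i.e. m_l = l = 4, giving L_z = 4ℏ.
cos θ_min = 4/√20, so θ_min ≈ 26.6°.

θ_min ≈ 26.6°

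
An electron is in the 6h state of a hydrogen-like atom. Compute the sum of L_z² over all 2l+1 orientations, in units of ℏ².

Σ(L_z)² = 110 ℏ²

6h means n = 6, l = 5.
m_l runs from −5 to 5, i.e. {-5, -4, -3, -2, -1, 0, 1, 2, 3, 4, 5}.
Σ m_l² = 2·(1 + 4 + 9 + 16 + 25) = 110.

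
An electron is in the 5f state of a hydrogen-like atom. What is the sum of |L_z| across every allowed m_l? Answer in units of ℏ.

For 5f, l = 3.
m_l ∈ {-3, -2, -1, 0, 1, 2, 3}.
Σ|m_l| = 2·3(3+1)/2 = 12.

Σ|L_z| = 12 ℏ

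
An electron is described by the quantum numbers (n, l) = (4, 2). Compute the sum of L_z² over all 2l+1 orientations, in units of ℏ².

Σ(L_z)² = 10 ℏ²

m_l runs from −2 to 2, i.e. {-2, -1, 0, 1, 2}.
Σ m_l² = l(l+1)(2l+1)/3 = 2·3·5/3 = 10.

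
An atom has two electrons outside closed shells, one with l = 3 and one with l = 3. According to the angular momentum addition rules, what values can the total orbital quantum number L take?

The total orbital quantum number L ranges from |l₁ − l₂| to l₁ + l₂ in integer steps.
Allowed values: L = 0, 1, 2, 3, 4, 5, 6.

L = 0, 1, 2, 3, 4, 5, 6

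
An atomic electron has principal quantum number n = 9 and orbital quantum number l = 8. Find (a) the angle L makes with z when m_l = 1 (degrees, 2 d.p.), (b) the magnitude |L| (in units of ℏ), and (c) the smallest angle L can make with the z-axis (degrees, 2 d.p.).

For m_l = 1: cos θ = 1/√72, θ ≈ 83.23°.
|L| = ℏ√(8·9) = 6√2 ℏ ≈ 8.485ℏ.
cos θ_min = 8/√72, so θ_min ≈ 19.47°.

θ(m_l=1) ≈ 83.23°; |L| = 6√2 ℏ ≈ 8.485ℏ; θ_min ≈ 19.47°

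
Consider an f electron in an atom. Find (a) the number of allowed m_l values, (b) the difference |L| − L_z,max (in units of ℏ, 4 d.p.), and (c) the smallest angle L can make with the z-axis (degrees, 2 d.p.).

The letter f corresponds to l = 3.
There are 2l+1 = 7 values of m_l.
|L| − L_z,max = (2√3 − 3)ℏ ≈ 0.4641ℏ.
cos θ_min = 3/√12, so θ_min ≈ 30.00°.

7 values; |L|−L_z,max ≈ 0.4641ℏ; θ_min ≈ 30.00°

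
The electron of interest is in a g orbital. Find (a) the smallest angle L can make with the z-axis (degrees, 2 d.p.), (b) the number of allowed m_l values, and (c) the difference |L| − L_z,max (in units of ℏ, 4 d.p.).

θ_min ≈ 26.57°; 9 values; |L|−L_z,max ≈ 0.4721ℏ

For a g orbital, l = 4.
cos θ_min = 4/√20, so θ_min ≈ 26.57°.
There are 2l+1 = 9 values of m_l.
|L| − L_z,max = (2√5 − 4)ℏ ≈ 0.4721ℏ.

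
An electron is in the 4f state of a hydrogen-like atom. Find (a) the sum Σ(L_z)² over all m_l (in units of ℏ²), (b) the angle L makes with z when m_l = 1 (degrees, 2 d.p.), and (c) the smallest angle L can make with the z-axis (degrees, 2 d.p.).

Σ(L_z)² = 28 ℏ²; θ(m_l=1) ≈ 73.22°; θ_min ≈ 30.00°

4f means n = 4, l = 3.
Σ m_l² = 28, so Σ(L_z)² = 28 ℏ².
For m_l = 1: cos θ = 1/√12, θ ≈ 73.22°.
cos θ_min = 3/√12, so θ_min ≈ 30.00°.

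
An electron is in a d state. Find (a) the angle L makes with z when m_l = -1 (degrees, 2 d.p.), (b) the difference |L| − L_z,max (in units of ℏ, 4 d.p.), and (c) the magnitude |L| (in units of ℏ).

θ(m_l=-1) ≈ 114.09°; |L|−L_z,max ≈ 0.4495ℏ; |L| = √6 ℏ ≈ 2.449ℏ

The letter d corresponds to l = 2.
For m_l = -1: cos θ = -1/√6, θ ≈ 114.09°.
|L| − L_z,max = (√6 − 2)ℏ ≈ 0.4495ℏ.
|L| = ℏ√(2·3) = √6 ℏ ≈ 2.449ℏ.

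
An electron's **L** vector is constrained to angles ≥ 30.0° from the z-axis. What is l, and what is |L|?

At minimum angle, m_l = l, so cos θ = l/√(l(l+1)); cos²θ = l/(l+1) = 0.7500.
Solving: l = 3.
Then |L| = ℏ√(3·4) = 2√3 ℏ.

l = 3, |L| = 2√3 ℏ ≈ 3.464ℏ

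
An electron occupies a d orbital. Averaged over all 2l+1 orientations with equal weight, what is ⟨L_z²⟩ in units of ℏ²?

⟨L_z²⟩ = 2 ℏ²

A d state has l = 2.
m_l ∈ {-2, -1, 0, 1, 2}.
⟨L_z²⟩ = ℏ²·l(l+1)/3 = 2ℏ².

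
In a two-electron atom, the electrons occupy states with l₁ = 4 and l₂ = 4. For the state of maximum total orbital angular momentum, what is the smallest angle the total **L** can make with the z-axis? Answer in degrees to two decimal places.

The total orbital quantum number L ranges from |l₁ − l₂| to l₁ + l₂ in integer steps.
Allowed values: L = 0, 1, 2, 3, 4, 5, 6, 7, 8.
The maximum is L = 8, with |L_tot| = ℏ√(8·9) = 6√2 ℏ.
The minimum angle with z is arccos(8/√72) ≈ 19.47°.

θ_min ≈ 19.47°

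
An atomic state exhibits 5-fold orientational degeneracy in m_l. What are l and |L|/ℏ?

l = 2, |L| = √6 ℏ ≈ 2.449ℏ

5 = 2l + 1, so l = (5−1)/2 = 2.
Then |L| = √(l(l+1)) ℏ = √6 ℏ.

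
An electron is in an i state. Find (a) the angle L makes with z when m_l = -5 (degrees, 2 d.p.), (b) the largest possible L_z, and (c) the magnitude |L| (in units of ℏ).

For an i orbital, l = 6.
For m_l = -5: cos θ = -5/√42, θ ≈ 140.49°.
L_z,max = lℏ = 6ℏ.
|L| = ℏ√(6·7) = √42 ℏ ≈ 6.481ℏ.

θ(m_l=-5) ≈ 140.49°; L_z,max = 6ℏ; |L| = √42 ℏ ≈ 6.481ℏ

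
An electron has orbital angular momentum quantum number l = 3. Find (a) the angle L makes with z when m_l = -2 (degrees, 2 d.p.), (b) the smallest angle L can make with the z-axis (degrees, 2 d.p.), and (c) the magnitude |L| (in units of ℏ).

θ(m_l=-2) ≈ 125.26°; θ_min ≈ 30.00°; |L| = 2√3 ℏ ≈ 3.464ℏ

For m_l = -2: cos θ = -2/√12, θ ≈ 125.26°.
cos θ_min = 3/√12, so θ_min ≈ 30.00°.
|L| = ℏ√(3·4) = 2√3 ℏ ≈ 3.464ℏ.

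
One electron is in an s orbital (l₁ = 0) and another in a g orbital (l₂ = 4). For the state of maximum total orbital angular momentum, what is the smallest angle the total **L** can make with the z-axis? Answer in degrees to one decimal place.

L runs from |0 − 4| = 4 to 0 + 4 = 4.
Allowed values: L = 4.
The maximum is L = 4, with |L_tot| = ℏ√(4·5) = 2√5 ℏ.
The minimum angle with z is arccos(4/√20) ≈ 26.6°.

θ_min ≈ 26.6°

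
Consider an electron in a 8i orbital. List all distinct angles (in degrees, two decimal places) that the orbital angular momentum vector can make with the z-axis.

The 8i subshell has l = 6.
|L|² = l(l+1)ℏ² = 42ℏ², so |L| = √42 ℏ.
cos θ = m_l/√42 for each m_l ∈ {-6, -5, -4, -3, -2, -1, 0, 1, 2, 3, 4, 5, 6}.

θ ∈ {22.21°, 39.51°, 51.89°, 62.42°, 72.02°, 81.12°, 90.00°, 98.88°, 107.98°, 117.58°, 128.11°, 140.49°, 157.79°}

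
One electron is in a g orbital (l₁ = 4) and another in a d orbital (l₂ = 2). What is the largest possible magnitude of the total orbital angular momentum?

|L_tot|_max = √42 ℏ ≈ 6.481ℏ

The total orbital quantum number L ranges from |l₁ − l₂| to l₁ + l₂ in integer steps.
So L can be 2, 3, 4, 5, 6.
The largest magnitude corresponds to L = 6: |L_tot| = ℏ√(6·7) = √42 ℏ.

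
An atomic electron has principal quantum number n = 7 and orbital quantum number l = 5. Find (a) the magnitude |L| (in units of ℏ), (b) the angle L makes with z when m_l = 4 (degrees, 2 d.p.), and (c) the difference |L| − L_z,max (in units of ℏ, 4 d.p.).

|L| = √30 ℏ ≈ 5.477ℏ; θ(m_l=4) ≈ 43.09°; |L|−L_z,max ≈ 0.4772ℏ

|L| = ℏ√(5·6) = √30 ℏ ≈ 5.477ℏ.
For m_l = 4: cos θ = 4/√30, θ ≈ 43.09°.
|L| − L_z,max = (√30 − 5)ℏ ≈ 0.4772ℏ.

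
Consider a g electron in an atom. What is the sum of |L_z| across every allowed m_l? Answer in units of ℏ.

A g state has l = 4.
m_l runs from −4 to 4, i.e. {-4, -3, -2, -1, 0, 1, 2, 3, 4}.
Σ|m_l| = 2·4(4+1)/2 = 20.

Σ|L_z| = 20 ℏ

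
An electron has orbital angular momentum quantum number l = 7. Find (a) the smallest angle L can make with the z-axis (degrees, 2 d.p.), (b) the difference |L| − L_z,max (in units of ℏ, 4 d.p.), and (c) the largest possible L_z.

cos θ_min = 7/√56, so θ_min ≈ 20.70°.
|L| − L_z,max = (2√14 − 7)ℏ ≈ 0.4833ℏ.
L_z,max = lℏ = 7ℏ.

θ_min ≈ 20.70°; |L|−L_z,max ≈ 0.4833ℏ; L_z,max = 7ℏ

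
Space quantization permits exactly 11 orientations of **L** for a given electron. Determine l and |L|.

l = 5, |L| = √30 ℏ ≈ 5.477ℏ

11 = 2l + 1, so l = (11−1)/2 = 5.
Then |L| = √(l(l+1)) ℏ = √30 ℏ.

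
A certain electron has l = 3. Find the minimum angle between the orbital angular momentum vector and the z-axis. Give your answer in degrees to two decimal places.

|L|² = l(l+1)ℏ² = 12ℏ², so |L| = 2√3 ℏ.
The smallest angle corresponds to the largest L_z, i.e. m_l = l = 3, giving L_z = 3ℏ.
cos θ_min = 3/√12, so θ_min ≈ 30.00°.

θ_min ≈ 30.00°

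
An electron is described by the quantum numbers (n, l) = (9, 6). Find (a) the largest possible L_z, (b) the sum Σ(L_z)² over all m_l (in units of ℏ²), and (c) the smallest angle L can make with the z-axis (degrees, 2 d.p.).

L_z,max = lℏ = 6ℏ.
Σ m_l² = 182, so Σ(L_z)² = 182 ℏ².
cos θ_min = 6/√42, so θ_min ≈ 22.21°.

L_z,max = 6ℏ; Σ(L_z)² = 182 ℏ²; θ_min ≈ 22.21°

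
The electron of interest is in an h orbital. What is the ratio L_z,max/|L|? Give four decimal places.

L_z,max/|L| = 0.9129

For an h orbital, l = 5.
|L| = √30 ℏ ≈ 5.4772ℏ, while L_z,max = lℏ = 5ℏ.
L_z,max/|L| = 5/√30 = 0.9129.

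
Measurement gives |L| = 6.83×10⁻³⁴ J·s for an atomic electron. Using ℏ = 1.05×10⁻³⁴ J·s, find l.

In units of ℏ, |L| ≈ 6.505.
Set l(l+1) = 42.31; the integer solution is l = 6.

l = 6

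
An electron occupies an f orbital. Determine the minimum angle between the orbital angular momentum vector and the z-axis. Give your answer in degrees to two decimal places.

For an f orbital, l = 3.
|L| = ℏ√(l(l+1)) = 2√3 ℏ.
The smallest angle corresponds to the largest L_z, i.e. m_l = l = 3, giving L_z = 3ℏ.
cos θ_min = 3/√12, so θ_min ≈ 30.00°.

θ_min ≈ 30.00°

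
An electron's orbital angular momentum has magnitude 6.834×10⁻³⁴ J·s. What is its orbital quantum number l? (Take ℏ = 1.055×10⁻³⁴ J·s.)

In units of ℏ, |L| ≈ 6.478.
(|L|/ℏ)² = l(l+1) ≈ 41.96 ⇒ l = 6.

l = 6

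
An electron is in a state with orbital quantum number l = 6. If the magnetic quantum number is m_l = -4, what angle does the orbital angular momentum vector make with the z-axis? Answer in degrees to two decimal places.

θ ≈ 128.11°

|L| = √(l(l+1)) ℏ = √42 ℏ.
L_z = m_l ℏ = −4ℏ.
cos θ = L_z/|L| = -4/√42, so θ ≈ 128.11°.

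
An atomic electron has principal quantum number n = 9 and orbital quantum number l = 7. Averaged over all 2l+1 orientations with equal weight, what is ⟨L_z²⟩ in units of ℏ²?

The allowed m_l values are -7, -6, -5, -4, -3, -2, -1, 0, 1, 2, 3, 4, 5, 6, 7.
⟨L_z²⟩ = ℏ²·(Σ m_l²)/(2l+1) = ℏ²·280/15 = 18.67ℏ².

⟨L_z²⟩ = 18.67 ℏ²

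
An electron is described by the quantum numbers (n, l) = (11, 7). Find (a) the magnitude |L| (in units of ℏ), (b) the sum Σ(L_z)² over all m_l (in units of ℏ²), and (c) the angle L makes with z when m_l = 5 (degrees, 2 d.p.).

|L| = 2√14 ℏ ≈ 7.483ℏ; Σ(L_z)² = 280 ℏ²; θ(m_l=5) ≈ 48.08°

|L| = ℏ√(7·8) = 2√14 ℏ ≈ 7.483ℏ.
Σ m_l² = 280, so Σ(L_z)² = 280 ℏ².
For m_l = 5: cos θ = 5/√56, θ ≈ 48.08°.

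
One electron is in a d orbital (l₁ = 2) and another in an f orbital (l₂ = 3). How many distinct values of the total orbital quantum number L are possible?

L runs from |2 − 3| = 1 to 2 + 3 = 5.
L ∈ {1, 2, 3, 4, 5}.
That is 5 values.

5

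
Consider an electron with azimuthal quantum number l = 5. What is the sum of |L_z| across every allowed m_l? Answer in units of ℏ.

Σ|L_z| = 30 ℏ

The allowed m_l values are -5, -4, -3, -2, -1, 0, 1, 2, 3, 4, 5.
Σ|m_l| = 2(1+2+…+5) = 30.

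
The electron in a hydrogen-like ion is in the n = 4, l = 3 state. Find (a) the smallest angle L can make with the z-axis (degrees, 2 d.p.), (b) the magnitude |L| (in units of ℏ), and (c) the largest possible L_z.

cos θ_min = 3/√12, so θ_min ≈ 30.00°.
|L| = ℏ√(3·4) = 2√3 ℏ ≈ 3.464ℏ.
L_z,max = lℏ = 3ℏ.

θ_min ≈ 30.00°; |L| = 2√3 ℏ ≈ 3.464ℏ; L_z,max = 3ℏ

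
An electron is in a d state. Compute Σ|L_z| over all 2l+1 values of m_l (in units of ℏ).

Σ|L_z| = 6 ℏ

D corresponds to l = 2.
m_l ∈ {-2, -1, 0, 1, 2}.
Σ|m_l| = l(l+1) = 6.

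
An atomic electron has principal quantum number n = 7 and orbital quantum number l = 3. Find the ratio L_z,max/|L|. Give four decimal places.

L_z,max/|L| = 0.8660

|L| = 2√3 ℏ ≈ 3.4641ℏ, while L_z,max = lℏ = 3ℏ.
L_z,max/|L| = 3/√12 = 0.8660.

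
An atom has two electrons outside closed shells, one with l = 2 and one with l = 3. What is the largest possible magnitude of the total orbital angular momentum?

By the triangle rule, |l₁ − l₂| ≤ L ≤ l₁ + l₂.
Allowed values: L = 1, 2, 3, 4, 5.
The largest magnitude corresponds to L = 5: |L_tot| = ℏ√(5·6) = √30 ℏ.

|L_tot|_max = √30 ℏ ≈ 5.477ℏ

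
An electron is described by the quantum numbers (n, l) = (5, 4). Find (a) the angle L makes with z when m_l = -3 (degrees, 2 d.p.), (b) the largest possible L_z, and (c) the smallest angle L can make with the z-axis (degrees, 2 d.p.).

θ(m_l=-3) ≈ 132.13°; L_z,max = 4ℏ; θ_min ≈ 26.57°

For m_l = -3: cos θ = -3/√20, θ ≈ 132.13°.
L_z,max = lℏ = 4ℏ.
cos θ_min = 4/√20, so θ_min ≈ 26.57°.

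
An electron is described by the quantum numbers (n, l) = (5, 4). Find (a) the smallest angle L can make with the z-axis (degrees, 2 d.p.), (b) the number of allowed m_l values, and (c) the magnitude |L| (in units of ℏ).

θ_min ≈ 26.57°; 9 values; |L| = 2√5 ℏ ≈ 4.472ℏ

cos θ_min = 4/√20, so θ_min ≈ 26.57°.
There are 2l+1 = 9 values of m_l.
|L| = ℏ√(4·5) = 2√5 ℏ ≈ 4.472ℏ.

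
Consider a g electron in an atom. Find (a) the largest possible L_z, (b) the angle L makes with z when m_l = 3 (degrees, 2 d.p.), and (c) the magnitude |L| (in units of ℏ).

L_z,max = 4ℏ; θ(m_l=3) ≈ 47.87°; |L| = 2√5 ℏ ≈ 4.472ℏ

A g state has l = 4.
L_z,max = lℏ = 4ℏ.
For m_l = 3: cos θ = 3/√20, θ ≈ 47.87°.
|L| = ℏ√(4·5) = 2√5 ℏ ≈ 4.472ℏ.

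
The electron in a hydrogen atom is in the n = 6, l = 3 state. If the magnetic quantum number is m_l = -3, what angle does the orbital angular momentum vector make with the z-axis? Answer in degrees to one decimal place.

|L| = ℏ√(l(l+1)) = 2√3 ℏ.
L_z = m_l ℏ = −3ℏ.
cos θ = L_z/|L| = -3/√12, so θ ≈ 150.0°.

θ ≈ 150.0°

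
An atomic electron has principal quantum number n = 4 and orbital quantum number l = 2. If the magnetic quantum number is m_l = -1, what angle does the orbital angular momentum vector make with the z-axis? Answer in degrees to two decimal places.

θ ≈ 114.09°

|L|² = l(l+1)ℏ² = 6ℏ², so |L| = √6 ℏ.
L_z = m_l ℏ = −1ℏ.
cos θ = L_z/|L| = -1/√6, so θ ≈ 114.09°.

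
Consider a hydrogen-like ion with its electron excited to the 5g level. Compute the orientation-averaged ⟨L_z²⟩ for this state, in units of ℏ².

The 5g level has l = 4.
m_l ∈ {-4, -3, -2, -1, 0, 1, 2, 3, 4}.
Average of L_z² over 9 states: 60/9 ℏ² = 6.667 ℏ².

⟨L_z²⟩ = 6.667 ℏ²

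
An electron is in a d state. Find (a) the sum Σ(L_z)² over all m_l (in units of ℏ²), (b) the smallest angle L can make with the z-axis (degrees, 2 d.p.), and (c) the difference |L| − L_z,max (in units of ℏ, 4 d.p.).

Σ(L_z)² = 10 ℏ²; θ_min ≈ 35.26°; |L|−L_z,max ≈ 0.4495ℏ

D corresponds to l = 2.
Σ m_l² = 10, so Σ(L_z)² = 10 ℏ².
cos θ_min = 2/√6, so θ_min ≈ 35.26°.
|L| − L_z,max = (√6 − 2)ℏ ≈ 0.4495ℏ.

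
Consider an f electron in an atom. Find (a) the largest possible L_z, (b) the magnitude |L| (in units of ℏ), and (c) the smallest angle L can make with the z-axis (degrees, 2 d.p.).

An f state has l = 3.
L_z,max = lℏ = 3ℏ.
|L| = ℏ√(3·4) = 2√3 ℏ ≈ 3.464ℏ.
cos θ_min = 3/√12, so θ_min ≈ 30.00°.

L_z,max = 3ℏ; |L| = 2√3 ℏ ≈ 3.464ℏ; θ_min ≈ 30.00°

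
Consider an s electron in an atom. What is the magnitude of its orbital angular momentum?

For an s orbital, l = 0.
|L| = ℏ√(l(l+1)) = ℏ√0 = 0

|L| = 0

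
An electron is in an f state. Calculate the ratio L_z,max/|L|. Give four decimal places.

For an f orbital, l = 3.
|L| = 2√3 ℏ ≈ 3.4641ℏ, while L_z,max = lℏ = 3ℏ.
L_z,max/|L| = 3/√12 = 0.8660.

L_z,max/|L| = 0.8660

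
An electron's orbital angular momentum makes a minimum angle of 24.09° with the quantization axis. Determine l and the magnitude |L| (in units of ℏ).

cos θ_min = l/√(l(l+1)) = √(l/(l+1)), so l/(l+1) = cos²(24.09°) = 0.8334.
l = cos²θ/sin²θ ≈ 5.
Then |L| = ℏ√(5·6) = √30 ℏ.

l = 5, |L| = √30 ℏ ≈ 5.477ℏ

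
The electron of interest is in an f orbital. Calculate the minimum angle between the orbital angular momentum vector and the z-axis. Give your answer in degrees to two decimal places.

For an f orbital, l = 3.
|L|² = l(l+1)ℏ² = 12ℏ², so |L| = 2√3 ℏ.
The smallest angle corresponds to the largest L_z, i.e. m_l = l = 3, giving L_z = 3ℏ.
cos θ_min = 3/√12, so θ_min ≈ 30.00°.

θ_min ≈ 30.00°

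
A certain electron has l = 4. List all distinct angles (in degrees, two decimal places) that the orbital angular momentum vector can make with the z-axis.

θ ∈ {26.57°, 47.87°, 63.43°, 77.08°, 90.00°, 102.92°, 116.57°, 132.13°, 153.43°}

|L|² = l(l+1)ℏ² = 20ℏ², so |L| = 2√5 ℏ.
cos θ = m_l/√20 for each m_l ∈ {-4, -3, -2, -1, 0, 1, 2, 3, 4}.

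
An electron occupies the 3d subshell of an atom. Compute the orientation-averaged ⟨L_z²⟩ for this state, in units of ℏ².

For 3d, l = 2.
m_l runs from −2 to 2, i.e. {-2, -1, 0, 1, 2}.
⟨L_z²⟩ = ℏ²·(Σ m_l²)/(2l+1) = ℏ²·10/5 = 2ℏ².

⟨L_z²⟩ = 2 ℏ²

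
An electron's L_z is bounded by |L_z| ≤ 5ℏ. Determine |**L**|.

|L| = √30 ℏ ≈ 5.477ℏ

Since max m_l = l, l = 5.
|L| = ℏ√(l(l+1)) = √30 ℏ.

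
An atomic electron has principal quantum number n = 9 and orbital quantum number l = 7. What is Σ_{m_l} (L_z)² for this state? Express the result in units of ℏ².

m_l runs from −7 to 7, i.e. {-7, -6, -5, -4, -3, -2, -1, 0, 1, 2, 3, 4, 5, 6, 7}.
Σ m_l² = 2·(1 + 4 + 9 + 16 + 25 + 36 + 49) = 280.

Σ(L_z)² = 280 ℏ²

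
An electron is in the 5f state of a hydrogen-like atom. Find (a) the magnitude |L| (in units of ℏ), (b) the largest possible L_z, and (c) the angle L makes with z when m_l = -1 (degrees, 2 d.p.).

5f means n = 5, l = 3.
|L| = ℏ√(3·4) = 2√3 ℏ ≈ 3.464ℏ.
L_z,max = lℏ = 3ℏ.
For m_l = -1: cos θ = -1/√12, θ ≈ 106.78°.

|L| = 2√3 ℏ ≈ 3.464ℏ; L_z,max = 3ℏ; θ(m_l=-1) ≈ 106.78°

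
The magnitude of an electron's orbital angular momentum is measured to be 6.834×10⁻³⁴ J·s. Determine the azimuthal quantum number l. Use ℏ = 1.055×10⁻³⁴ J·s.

l = 6

In units of ℏ, |L| ≈ 6.478.
Set l(l+1) = 41.96; the integer solution is l = 6.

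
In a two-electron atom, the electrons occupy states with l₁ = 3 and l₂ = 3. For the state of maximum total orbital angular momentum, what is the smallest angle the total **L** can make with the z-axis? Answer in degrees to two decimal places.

θ_min ≈ 22.21°

Angular momentum addition gives L = |l₁ − l₂|, …, l₁ + l₂.
L ∈ {0, 1, 2, 3, 4, 5, 6}.
The maximum is L = 6, with |L_tot| = ℏ√(6·7) = √42 ℏ.
The minimum angle with z is arccos(6/√42) ≈ 22.21°.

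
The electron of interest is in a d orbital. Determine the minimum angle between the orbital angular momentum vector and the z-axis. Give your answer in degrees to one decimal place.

θ_min ≈ 35.3°

For a d orbital, l = 2.
|L|² = l(l+1)ℏ² = 6ℏ², so |L| = √6 ℏ.
The smallest angle corresponds to the largest L_z, i.e. m_l = l = 2, giving L_z = 2ℏ.
cos θ_min = 2/√6, so θ_min ≈ 35.3°.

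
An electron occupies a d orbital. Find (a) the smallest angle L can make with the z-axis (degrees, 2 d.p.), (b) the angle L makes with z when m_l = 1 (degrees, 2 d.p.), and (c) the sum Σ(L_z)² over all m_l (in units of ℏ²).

For a d orbital, l = 2.
cos θ_min = 2/√6, so θ_min ≈ 35.26°.
For m_l = 1: cos θ = 1/√6, θ ≈ 65.91°.
Σ m_l² = 10, so Σ(L_z)² = 10 ℏ².

θ_min ≈ 35.26°; θ(m_l=1) ≈ 65.91°; Σ(L_z)² = 10 ℏ²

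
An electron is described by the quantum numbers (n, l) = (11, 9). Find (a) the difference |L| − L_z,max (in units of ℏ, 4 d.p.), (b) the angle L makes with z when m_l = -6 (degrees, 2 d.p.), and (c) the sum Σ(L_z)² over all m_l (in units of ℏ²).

|L|−L_z,max ≈ 0.4868ℏ; θ(m_l=-6) ≈ 129.23°; Σ(L_z)² = 570 ℏ²

|L| − L_z,max = (3√10 − 9)ℏ ≈ 0.4868ℏ.
For m_l = -6: cos θ = -6/√90, θ ≈ 129.23°.
Σ m_l² = 570, so Σ(L_z)² = 570 ℏ².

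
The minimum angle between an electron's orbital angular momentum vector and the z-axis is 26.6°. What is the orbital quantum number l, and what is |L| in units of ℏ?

l = 4, |L| = 2√5 ℏ ≈ 4.472ℏ

cos²θ_min = l/(l+1) = 0.7995.
l = cos²θ/sin²θ ≈ 4.
Then |L| = ℏ√(4·5) = 2√5 ℏ.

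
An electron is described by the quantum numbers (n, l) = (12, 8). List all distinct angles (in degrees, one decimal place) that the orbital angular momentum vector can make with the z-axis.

|L|² = l(l+1)ℏ² = 72ℏ², so |L| = 6√2 ℏ.
cos θ = m_l/√72 for each m_l ∈ {-8, -7, -6, -5, -4, -3, -2, -1, 0, 1, 2, 3, 4, 5, 6, 7, 8}.

θ ∈ {19.5°, 34.4°, 45.0°, 53.9°, 61.9°, 69.3°, 76.4°, 83.2°, 90.0°, 96.8°, 103.6°, 110.7°, 118.1°, 126.1°, 135.0°, 145.6°, 160.5°}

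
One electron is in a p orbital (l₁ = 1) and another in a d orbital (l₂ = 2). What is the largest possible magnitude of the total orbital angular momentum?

|L_tot|_max = 2√3 ℏ ≈ 3.464ℏ

By the triangle rule, |l₁ − l₂| ≤ L ≤ l₁ + l₂.
Allowed values: L = 1, 2, 3.
The largest magnitude corresponds to L = 3: |L_tot| = ℏ√(3·4) = 2√3 ℏ.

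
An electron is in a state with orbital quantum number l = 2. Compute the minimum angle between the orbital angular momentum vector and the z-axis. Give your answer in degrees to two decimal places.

|L|² = l(l+1)ℏ² = 6ℏ², so |L| = √6 ℏ.
The smallest angle corresponds to the largest L_z, i.e. m_l = l = 2, giving L_z = 2ℏ.
cos θ_min = 2/√6, so θ_min ≈ 35.26°.

θ_min ≈ 35.26°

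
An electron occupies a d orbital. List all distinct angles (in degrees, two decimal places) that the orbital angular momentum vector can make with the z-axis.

θ ∈ {35.26°, 65.91°, 90.00°, 114.09°, 144.74°}

A d state has l = 2.
|L| = √(l(l+1)) ℏ = √6 ℏ.
cos θ = m_l/√6 for each m_l ∈ {-2, -1, 0, 1, 2}.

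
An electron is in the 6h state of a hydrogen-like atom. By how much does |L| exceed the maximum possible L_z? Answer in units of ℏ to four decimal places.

|L| − L_z,max ≈ 0.4772ℏ

6h means n = 6, l = 5.
|L| = √30 ℏ ≈ 5.4772ℏ, while L_z,max = lℏ = 5ℏ.
The difference is (√30 − 5)ℏ ≈ 0.4772ℏ.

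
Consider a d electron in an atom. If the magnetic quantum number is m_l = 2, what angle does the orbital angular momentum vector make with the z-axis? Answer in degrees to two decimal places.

θ ≈ 35.26°

For a d orbital, l = 2.
|L|² = l(l+1)ℏ² = 6ℏ², so |L| = √6 ℏ.
L_z = m_l ℏ = 2ℏ.
cos θ = L_z/|L| = 2/√6, so θ ≈ 35.26°.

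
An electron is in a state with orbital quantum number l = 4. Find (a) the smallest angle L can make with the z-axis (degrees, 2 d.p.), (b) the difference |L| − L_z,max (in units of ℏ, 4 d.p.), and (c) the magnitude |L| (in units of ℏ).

θ_min ≈ 26.57°; |L|−L_z,max ≈ 0.4721ℏ; |L| = 2√5 ℏ ≈ 4.472ℏ

cos θ_min = 4/√20, so θ_min ≈ 26.57°.
|L| − L_z,max = (2√5 − 4)ℏ ≈ 0.4721ℏ.
|L| = ℏ√(4·5) = 2√5 ℏ ≈ 4.472ℏ.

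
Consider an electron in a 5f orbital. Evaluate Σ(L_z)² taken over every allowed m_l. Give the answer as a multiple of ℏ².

Σ(L_z)² = 28 ℏ²

For 5f, l = 3.
m_l runs from −3 to 3, i.e. {-3, -2, -1, 0, 1, 2, 3}.
Σ m_l² = 2·(1 + 4 + 9) = 28.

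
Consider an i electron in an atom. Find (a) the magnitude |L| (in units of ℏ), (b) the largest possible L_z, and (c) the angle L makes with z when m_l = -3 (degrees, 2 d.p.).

|L| = √42 ℏ ≈ 6.481ℏ; L_z,max = 6ℏ; θ(m_l=-3) ≈ 117.58°

An i state has l = 6.
|L| = ℏ√(6·7) = √42 ℏ ≈ 6.481ℏ.
L_z,max = lℏ = 6ℏ.
For m_l = -3: cos θ = -3/√42, θ ≈ 117.58°.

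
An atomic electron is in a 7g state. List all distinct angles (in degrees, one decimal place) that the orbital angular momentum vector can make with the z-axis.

7g means n = 7, l = 4.
|L| = √(l(l+1)) ℏ = 2√5 ℏ.
cos θ = m_l/√20 for each m_l ∈ {-4, -3, -2, -1, 0, 1, 2, 3, 4}.

θ ∈ {26.6°, 47.9°, 63.4°, 77.1°, 90.0°, 102.9°, 116.6°, 132.1°, 153.4°}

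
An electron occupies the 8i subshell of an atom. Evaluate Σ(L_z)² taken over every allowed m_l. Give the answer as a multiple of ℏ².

For 8i, l = 6.
m_l runs from −6 to 6, i.e. {-6, -5, -4, -3, -2, -1, 0, 1, 2, 3, 4, 5, 6}.
Summing m² from −6 to 6: Σ m_l² = 182.

Σ(L_z)² = 182 ℏ²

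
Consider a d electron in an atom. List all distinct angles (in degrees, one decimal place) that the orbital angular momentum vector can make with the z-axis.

θ ∈ {35.3°, 65.9°, 90.0°, 114.1°, 144.7°}

A d state has l = 2.
|L| = √(l(l+1)) ℏ = √6 ℏ.
cos θ = m_l/√6 for each m_l ∈ {-2, -1, 0, 1, 2}.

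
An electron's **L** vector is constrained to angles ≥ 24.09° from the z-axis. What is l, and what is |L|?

At minimum angle, m_l = l, so cos θ = l/√(l(l+1)); cos²θ = l/(l+1) = 0.8334.
Thus l = 0.8334/(1 − 0.8334) ≈ 5.
Then |L| = ℏ√(5·6) = √30 ℏ.

l = 5, |L| = √30 ℏ ≈ 5.477ℏ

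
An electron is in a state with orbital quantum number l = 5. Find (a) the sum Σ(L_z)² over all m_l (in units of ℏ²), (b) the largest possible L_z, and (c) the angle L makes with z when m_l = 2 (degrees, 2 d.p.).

Σ m_l² = 110, so Σ(L_z)² = 110 ℏ².
L_z,max = lℏ = 5ℏ.
For m_l = 2: cos θ = 2/√30, θ ≈ 68.58°.

Σ(L_z)² = 110 ℏ²; L_z,max = 5ℏ; θ(m_l=2) ≈ 68.58°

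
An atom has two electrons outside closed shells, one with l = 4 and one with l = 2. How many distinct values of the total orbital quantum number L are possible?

By the triangle rule, |l₁ − l₂| ≤ L ≤ l₁ + l₂.
L ∈ {2, 3, 4, 5, 6}.
That is 5 values.

5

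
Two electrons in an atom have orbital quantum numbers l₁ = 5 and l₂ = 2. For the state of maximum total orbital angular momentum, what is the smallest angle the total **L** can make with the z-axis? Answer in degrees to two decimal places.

θ_min ≈ 20.70°

By the triangle rule, |l₁ − l₂| ≤ L ≤ l₁ + l₂.
So L can be 3, 4, 5, 6, 7.
The maximum is L = 7, with |L_tot| = ℏ√(7·8) = 2√14 ℏ.
The minimum angle with z is arccos(7/√56) ≈ 20.70°.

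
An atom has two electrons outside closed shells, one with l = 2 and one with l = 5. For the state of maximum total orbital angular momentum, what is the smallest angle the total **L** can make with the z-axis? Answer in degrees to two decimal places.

By the triangle rule, |l₁ − l₂| ≤ L ≤ l₁ + l₂.
Allowed values: L = 3, 4, 5, 6, 7.
The maximum is L = 7, with |L_tot| = ℏ√(7·8) = 2√14 ℏ.
The minimum angle with z is arccos(7/√56) ≈ 20.70°.

θ_min ≈ 20.70°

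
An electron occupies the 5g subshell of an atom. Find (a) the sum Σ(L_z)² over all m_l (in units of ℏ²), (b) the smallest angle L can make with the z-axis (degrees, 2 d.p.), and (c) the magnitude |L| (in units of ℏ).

Σ(L_z)² = 60 ℏ²; θ_min ≈ 26.57°; |L| = 2√5 ℏ ≈ 4.472ℏ

For 5g, l = 4.
Σ m_l² = 60, so Σ(L_z)² = 60 ℏ².
cos θ_min = 4/√20, so θ_min ≈ 26.57°.
|L| = ℏ√(4·5) = 2√5 ℏ ≈ 4.472ℏ.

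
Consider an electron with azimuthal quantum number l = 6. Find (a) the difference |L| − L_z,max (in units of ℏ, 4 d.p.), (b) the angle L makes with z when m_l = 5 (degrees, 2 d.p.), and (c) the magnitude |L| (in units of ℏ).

|L| − L_z,max = (√42 − 6)ℏ ≈ 0.4807ℏ.
For m_l = 5: cos θ = 5/√42, θ ≈ 39.51°.
|L| = ℏ√(6·7) = √42 ℏ ≈ 6.481ℏ.

|L|−L_z,max ≈ 0.4807ℏ; θ(m_l=5) ≈ 39.51°; |L| = √42 ℏ ≈ 6.481ℏ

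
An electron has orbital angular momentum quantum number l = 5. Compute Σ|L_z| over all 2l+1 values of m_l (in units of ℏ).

The allowed m_l values are -5, -4, -3, -2, -1, 0, 1, 2, 3, 4, 5.
Σ|m_l| = 2(1+2+…+5) = 30.

Σ|L_z| = 30 ℏ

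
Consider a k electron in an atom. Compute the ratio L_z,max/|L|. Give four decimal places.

A k state has l = 7.
|L| = 2√14 ℏ ≈ 7.4833ℏ, while L_z,max = lℏ = 7ℏ.
L_z,max/|L| = 7/√56 = 0.9354.

L_z,max/|L| = 0.9354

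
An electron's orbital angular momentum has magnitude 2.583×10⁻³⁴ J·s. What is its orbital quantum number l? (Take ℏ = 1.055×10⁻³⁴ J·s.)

l = 2

In units of ℏ, |L| ≈ 2.448.
l(l+1) ≈ 2.448² ≈ 5.99, so l = 2.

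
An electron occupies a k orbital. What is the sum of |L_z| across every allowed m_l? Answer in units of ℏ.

Σ|L_z| = 56 ℏ

For a k orbital, l = 7.
m_l ∈ {-7, -6, -5, -4, -3, -2, -1, 0, 1, 2, 3, 4, 5, 6, 7}.
Σ|m_l| = 2(1+2+…+7) = 56.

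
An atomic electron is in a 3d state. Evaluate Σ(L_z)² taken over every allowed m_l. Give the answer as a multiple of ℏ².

Σ(L_z)² = 10 ℏ²

For 3d, l = 2.
m_l ∈ {-2, -1, 0, 1, 2}.
Σ m_l² = l(l+1)(2l+1)/3 = 2·3·5/3 = 10.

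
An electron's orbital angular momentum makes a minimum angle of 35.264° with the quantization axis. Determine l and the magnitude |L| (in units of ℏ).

l = 2, |L| = √6 ℏ ≈ 2.449ℏ

At minimum angle, m_l = l, so cos θ = l/√(l(l+1)); cos²θ = l/(l+1) = 0.6667.
Solving: l = 2.
Then |L| = ℏ√(2·3) = √6 ℏ.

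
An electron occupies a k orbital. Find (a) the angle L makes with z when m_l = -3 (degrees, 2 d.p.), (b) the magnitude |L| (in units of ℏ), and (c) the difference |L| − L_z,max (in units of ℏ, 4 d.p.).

The letter k corresponds to l = 7.
For m_l = -3: cos θ = -3/√56, θ ≈ 113.63°.
|L| = ℏ√(7·8) = 2√14 ℏ ≈ 7.483ℏ.
|L| − L_z,max = (2√14 − 7)ℏ ≈ 0.4833ℏ.

θ(m_l=-3) ≈ 113.63°; |L| = 2√14 ℏ ≈ 7.483ℏ; |L|−L_z,max ≈ 0.4833ℏ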